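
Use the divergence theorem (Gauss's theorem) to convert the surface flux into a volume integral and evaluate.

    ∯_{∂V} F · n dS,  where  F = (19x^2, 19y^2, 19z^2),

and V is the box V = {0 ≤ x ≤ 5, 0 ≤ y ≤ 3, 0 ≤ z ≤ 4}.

By the divergence theorem,

    ∯_{∂V} F · n dS = ∭_V (∇ · F) dV.

Compute the divergence:
    ∇ · F = ∂F_x/∂x + ∂F_y/∂y + ∂F_z/∂z = 38x + 38y + 38z.

V is a rectangular box, so dV = dx dy dz with 0 ≤ x ≤ 5, 0 ≤ y ≤ 3, 0 ≤ z ≤ 4.

Integrate (38x + 38y + 38z) over V as an iterated integral:

    ∭_V (∇·F) dV = ∫_0^{5} ∫_0^{3} ∫_0^{4} (38x + 38y + 38z) dz dy dx.

Inner (z from 0 to 4): 152x + 152y + 304.
Middle (y from 0 to 3): 456x + 1596.
Outer (x from 0 to 5): 13680.

Therefore ∯_{∂V} F · n dS = 13680.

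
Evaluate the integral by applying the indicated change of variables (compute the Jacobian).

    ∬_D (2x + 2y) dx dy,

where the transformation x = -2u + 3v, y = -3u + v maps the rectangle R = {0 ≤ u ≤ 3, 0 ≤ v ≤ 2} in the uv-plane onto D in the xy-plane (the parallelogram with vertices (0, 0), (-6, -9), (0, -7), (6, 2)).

Compute the Jacobian determinant of (x, y) with respect to (u, v):

    ∂(x,y)/∂(u,v) = | -2  3 | = (-2)(1) - (3)(-3) = 7.
                   | -3  1 |

Its absolute value is |J| = 7 (the area scaling factor).

Substituting x = -2u + 3v, y = -3u + v into the integrand,

    2x + 2y → -10u + 8v,

so the integral becomes

    ∬_R (-10u + 8v) · |J| du dv = ∫_0^3 ∫_0^2 (-70u + 56v) dv du.

Inner (v): 112 - 140u.
Outer (u): -294.

Therefore ∬_D (2x + 2y) dx dy = -294.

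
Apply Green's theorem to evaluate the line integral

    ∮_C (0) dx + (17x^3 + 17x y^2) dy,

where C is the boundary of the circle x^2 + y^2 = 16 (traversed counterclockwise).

Green's theorem converts the closed line integral into a double integral over the enclosed region D:

    ∮_C P dx + Q dy = ∬_D (∂Q/∂x - ∂P/∂y) dA.

Here P = 0, Q = 17x^3 + 17x y^2, so

    ∂Q/∂x = 51x^2 + 17y^2,    ∂P/∂y = 0,
    ∂Q/∂x - ∂P/∂y = 51x^2 + 17y^2.

D is the region x^2 + y^2 ≤ 16. Evaluating the double integral:

In polar coordinates (x = r cos θ, y = r sin θ, dA = r dr dθ) the integrand becomes 17r^2(cos(2θ) + 2), so

    ∬_D (51x^2 + 17y^2) dA = ∫_0^{2π} ∫_0^{4} (17r^2(cos(2θ) + 2)) · r dr dθ.

Inner (r from 0 to 4): 1088cos(2θ) + 2176.
Outer (θ from 0 to 2π): 4352π.

Therefore ∮_C P dx + Q dy = 4352π.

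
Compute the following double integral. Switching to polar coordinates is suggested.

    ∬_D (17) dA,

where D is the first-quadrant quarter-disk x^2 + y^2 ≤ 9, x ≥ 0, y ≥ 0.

The region D is 0 ≤ r ≤ 3, 0 ≤ θ ≤ π/2 in polar coordinates, where x = r cos(θ), y = r sin(θ), and dA = r dr dθ.

Under the substitution, the integrand becomes 17, so

    ∬_D (17) dA = ∫_{0}^{π/2} ∫_{0}^{3} (17) · r dr dθ.

Inner integral (in r): ∫_{0}^{3} (17) · r dr = 153/2.

Outer integral (in θ): ∫_{0}^{π/2} (153/2) dθ = 153π/4.

Therefore ∬_D (17) dA = 153π/4.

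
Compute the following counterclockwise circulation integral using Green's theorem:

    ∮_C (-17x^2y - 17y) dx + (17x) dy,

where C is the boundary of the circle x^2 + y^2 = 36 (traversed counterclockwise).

Green's theorem converts the closed line integral into a double integral over the enclosed region D:

    ∮_C P dx + Q dy = ∬_D (∂Q/∂x - ∂P/∂y) dA.

Here P = -17x^2y - 17y, Q = 17x, so

    ∂Q/∂x = 17,    ∂P/∂y = -17x^2 - 17,
    ∂Q/∂x - ∂P/∂y = 17x^2 + 34.

D is the region x^2 + y^2 ≤ 36. Evaluating the double integral:

In polar coordinates (x = r cos θ, y = r sin θ, dA = r dr dθ) the integrand becomes 17r^2cos(θ)^2 + 34, so

    ∬_D (17x^2 + 34) dA = ∫_0^{2π} ∫_0^{6} (17r^2cos(θ)^2 + 34) · r dr dθ.

Inner (r from 0 to 6): 5508cos(θ)^2 + 612.
Outer (θ from 0 to 2π): 6732π.

Therefore ∮_C P dx + Q dy = 6732π.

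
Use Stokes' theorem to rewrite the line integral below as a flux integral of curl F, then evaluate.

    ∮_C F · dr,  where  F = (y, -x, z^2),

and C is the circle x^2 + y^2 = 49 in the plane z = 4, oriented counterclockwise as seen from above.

Let S be the flat disk x^2 + y^2 ≤ 49 in the plane z = 4, with upward unit normal n̂ = ẑ. By Stokes' theorem,

    ∮_C F · dr = ∬_S (∇ × F) · n̂ dS = ∬_D (curl F)_z dA,

where D is the disk x^2 + y^2 ≤ 49.

Compute the curl of F = (y, -x, z^2):
    (∇ × F)_x = ∂F_z/∂y - ∂F_y/∂z = 0,
    (∇ × F)_y = ∂F_x/∂z - ∂F_z/∂x = 0,
    (∇ × F)_z = ∂F_y/∂x - ∂F_x/∂y = -2.

On z = 4, (curl F)_z = -2.

Convert to polar (x = r cos θ, y = r sin θ, dA = r dr dθ); the integrand becomes -2, so

    ∬_D (curl F)_z dA = ∫_0^{2π} ∫_0^{7} (-2) · r dr dθ.

Inner (r from 0 to 7): -49.
Outer (θ from 0 to 2π): -98π.

Therefore ∮_C F · dr = -98π.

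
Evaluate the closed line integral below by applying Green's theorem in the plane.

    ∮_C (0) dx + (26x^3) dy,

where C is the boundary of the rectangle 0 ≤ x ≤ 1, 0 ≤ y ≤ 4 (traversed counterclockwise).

Green's theorem converts the closed line integral into a double integral over the enclosed region D:

    ∮_C P dx + Q dy = ∬_D (∂Q/∂x - ∂P/∂y) dA.

Here P = 0, Q = 26x^3, so

    ∂Q/∂x = 78x^2,    ∂P/∂y = 0,
    ∂Q/∂x - ∂P/∂y = 78x^2.

D is the region 0 ≤ x ≤ 1, 0 ≤ y ≤ 4. Evaluating the double integral:

    ∬_D (78x^2) dA = ∫_0^{1} ∫_0^{4} (78x^2) dy dx.

Inner (y from 0 to 4): 312x^2.
Outer (x from 0 to 1): 104.

Therefore ∮_C P dx + Q dy = 104.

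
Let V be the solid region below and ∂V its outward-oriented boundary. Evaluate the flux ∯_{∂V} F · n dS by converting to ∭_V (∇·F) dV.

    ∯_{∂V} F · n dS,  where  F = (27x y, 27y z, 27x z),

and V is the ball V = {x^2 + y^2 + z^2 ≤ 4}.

By the divergence theorem,

    ∯_{∂V} F · n dS = ∭_V (∇ · F) dV.

Compute the divergence:
    ∇ · F = ∂F_x/∂x + ∂F_y/∂y + ∂F_z/∂z = 27y + 27z + 27x = 27x + 27y + 27z.

In spherical coordinates, x = ρ sin(φ) cos(θ), y = ρ sin(φ) sin(θ), z = ρ cos(φ), dV = ρ^2 sin(φ) dρ dφ dθ, with 0 ≤ ρ ≤ 2, 0 ≤ φ ≤ π, 0 ≤ θ ≤ 2π.

The integrand, after substitution and multiplying by the volume element, becomes (27ρ (sqrt(2)sin(φ)sin(θ + π/4) + cos(φ))) · ρ^2 sin(φ), so

    ∭_V (∇·F) dV = ∫_0^{2π} ∫_0^{π} ∫_0^{2} (27ρ (sqrt(2)sin(φ)sin(θ + π/4) + cos(φ))) · ρ^2 sin(φ) dρ dφ dθ.

Inner (ρ from 0 to 2): 108(sqrt(2)sin(φ)sin(θ + π/4) + cos(φ))sin(φ).
Middle (φ from 0 to π): 54sqrt(2)π sin(θ + π/4).
Outer (θ from 0 to 2π): 0.

Therefore ∯_{∂V} F · n dS = 0.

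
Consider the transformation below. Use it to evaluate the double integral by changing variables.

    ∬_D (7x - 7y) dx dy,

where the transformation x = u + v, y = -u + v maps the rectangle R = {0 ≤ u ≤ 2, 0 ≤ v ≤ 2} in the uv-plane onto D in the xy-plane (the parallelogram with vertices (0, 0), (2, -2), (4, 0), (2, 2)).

Compute the Jacobian determinant of (x, y) with respect to (u, v):

    ∂(x,y)/∂(u,v) = | 1  1 | = (1)(1) - (1)(-1) = 2.
                   | -1  1 |

Its absolute value is |J| = 2 (the area scaling factor).

Substituting x = u + v, y = -u + v into the integrand,

    7x - 7y → 14u,

so the integral becomes

    ∬_R (14u) · |J| du dv = ∫_0^2 ∫_0^2 (28u) dv du.

Inner (v): 56u.
Outer (u): 112.

Therefore ∬_D (7x - 7y) dx dy = 112.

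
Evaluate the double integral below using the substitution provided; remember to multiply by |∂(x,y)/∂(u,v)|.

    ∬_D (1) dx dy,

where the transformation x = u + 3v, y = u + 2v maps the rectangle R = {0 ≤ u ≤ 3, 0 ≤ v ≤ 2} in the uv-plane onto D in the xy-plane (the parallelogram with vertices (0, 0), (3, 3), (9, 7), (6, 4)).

Compute the Jacobian determinant of (x, y) with respect to (u, v):

    ∂(x,y)/∂(u,v) = | 1  3 | = (1)(2) - (3)(1) = -1.
                   | 1  2 |

Its absolute value is |J| = 1 (the area scaling factor).

Substituting x = u + 3v, y = u + 2v into the integrand,

    1 → 1,

so the integral becomes

    ∬_R (1) · |J| du dv = ∫_0^3 ∫_0^2 (1) dv du.

Inner (v): 2.
Outer (u): 6.

Therefore ∬_D (1) dx dy = 6.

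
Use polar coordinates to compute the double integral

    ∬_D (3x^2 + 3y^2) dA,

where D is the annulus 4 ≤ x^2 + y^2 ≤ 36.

The region D is 2 ≤ r ≤ 6, 0 ≤ θ ≤ 2π in polar coordinates, where x = r cos(θ), y = r sin(θ), and dA = r dr dθ.

Under the substitution, the integrand becomes 3r^2, so

    ∬_D (3x^2 + 3y^2) dA = ∫_{0}^{2π} ∫_{2}^{6} (3r^2) · r dr dθ.

Inner integral (in r): ∫_{2}^{6} (3r^2) · r dr = 960.

Outer integral (in θ): ∫_{0}^{2π} (960) dθ = 1920π.

Therefore ∬_D (3x^2 + 3y^2) dA = 1920π.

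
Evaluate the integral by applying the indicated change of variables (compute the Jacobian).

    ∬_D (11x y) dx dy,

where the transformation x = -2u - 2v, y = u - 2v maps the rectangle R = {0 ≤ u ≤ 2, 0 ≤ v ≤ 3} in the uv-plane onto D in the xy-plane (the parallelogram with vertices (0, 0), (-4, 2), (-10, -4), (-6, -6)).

Compute the Jacobian determinant of (x, y) with respect to (u, v):

    ∂(x,y)/∂(u,v) = | -2  -2 | = (-2)(-2) - (-2)(1) = 6.
                   | 1  -2 |

Its absolute value is |J| = 6 (the area scaling factor).

Substituting x = -2u - 2v, y = u - 2v into the integrand,

    11x y → -22u^2 + 22u v + 44v^2,

so the integral becomes

    ∬_R (-22u^2 + 22u v + 44v^2) · |J| du dv = ∫_0^2 ∫_0^3 (-132u^2 + 132u v + 264v^2) dv du.

Inner (v): -396u^2 + 594u + 2376.
Outer (u): 4884.

Therefore ∬_D (11x y) dx dy = 4884.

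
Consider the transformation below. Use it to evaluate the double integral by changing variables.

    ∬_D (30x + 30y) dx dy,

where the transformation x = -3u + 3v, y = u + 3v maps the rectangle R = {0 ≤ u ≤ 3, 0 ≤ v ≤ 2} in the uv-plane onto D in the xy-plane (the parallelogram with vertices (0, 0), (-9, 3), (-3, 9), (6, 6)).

Compute the Jacobian determinant of (x, y) with respect to (u, v):

    ∂(x,y)/∂(u,v) = | -3  3 | = (-3)(3) - (3)(1) = -12.
                   | 1  3 |

Its absolute value is |J| = 12 (the area scaling factor).

Substituting x = -3u + 3v, y = u + 3v into the integrand,

    30x + 30y → -60u + 180v,

so the integral becomes

    ∬_R (-60u + 180v) · |J| du dv = ∫_0^3 ∫_0^2 (-720u + 2160v) dv du.

Inner (v): 4320 - 1440u.
Outer (u): 6480.

Therefore ∬_D (30x + 30y) dx dy = 6480.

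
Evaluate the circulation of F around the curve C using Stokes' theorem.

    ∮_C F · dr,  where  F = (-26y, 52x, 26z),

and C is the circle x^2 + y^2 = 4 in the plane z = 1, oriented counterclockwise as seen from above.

Let S be the flat disk x^2 + y^2 ≤ 4 in the plane z = 1, with upward unit normal n̂ = ẑ. By Stokes' theorem,

    ∮_C F · dr = ∬_S (∇ × F) · n̂ dS = ∬_D (curl F)_z dA,

where D is the disk x^2 + y^2 ≤ 4.

Compute the curl of F = (-26y, 52x, 26z):
    (∇ × F)_x = ∂F_z/∂y - ∂F_y/∂z = 0,
    (∇ × F)_y = ∂F_x/∂z - ∂F_z/∂x = 0,
    (∇ × F)_z = ∂F_y/∂x - ∂F_x/∂y = 78.

On z = 1, (curl F)_z = 78.

Convert to polar (x = r cos θ, y = r sin θ, dA = r dr dθ); the integrand becomes 78, so

    ∬_D (curl F)_z dA = ∫_0^{2π} ∫_0^{2} (78) · r dr dθ.

Inner (r from 0 to 2): 156.
Outer (θ from 0 to 2π): 312π.

Therefore ∮_C F · dr = 312π.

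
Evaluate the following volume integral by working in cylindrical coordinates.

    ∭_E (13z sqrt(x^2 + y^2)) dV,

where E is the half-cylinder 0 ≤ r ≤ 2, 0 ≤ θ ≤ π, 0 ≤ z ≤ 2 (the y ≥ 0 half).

In cylindrical coordinates, x = r cos(θ), y = r sin(θ), z = z, and dV = r dr dθ dz.

The integrand becomes 13r z, so

    ∭_E (13z sqrt(x^2 + y^2)) dV = ∫_{0}^{π} ∫_{0}^{2} ∫_{0}^{2} (13r z) · r dz dr dθ.

Inner (z): 26r^2.
Middle (r from 0 to 2): 208/3.
Outer (θ): 208π/3.

Therefore the triple integral equals 208π/3.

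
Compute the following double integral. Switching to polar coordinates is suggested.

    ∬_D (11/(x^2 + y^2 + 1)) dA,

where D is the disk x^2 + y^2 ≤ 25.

The region D is 0 ≤ r ≤ 5, 0 ≤ θ ≤ 2π in polar coordinates, where x = r cos(θ), y = r sin(θ), and dA = r dr dθ.

Under the substitution, the integrand becomes 11/(r^2 + 1), so

    ∬_D (11/(x^2 + y^2 + 1)) dA = ∫_{0}^{2π} ∫_{0}^{5} (11/(r^2 + 1)) · r dr dθ.

Inner integral (in r): ∫_{0}^{5} (11/(r^2 + 1)) · r dr = 11log(26)/2.

Outer integral (in θ): ∫_{0}^{2π} (11log(26)/2) dθ = 11π log(26).

Therefore ∬_D (11/(x^2 + y^2 + 1)) dA = 11π log(26).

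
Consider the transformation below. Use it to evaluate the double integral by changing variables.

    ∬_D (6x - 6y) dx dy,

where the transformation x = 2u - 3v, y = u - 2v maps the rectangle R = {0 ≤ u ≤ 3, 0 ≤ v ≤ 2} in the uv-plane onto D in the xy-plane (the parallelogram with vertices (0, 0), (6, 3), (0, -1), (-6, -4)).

Compute the Jacobian determinant of (x, y) with respect to (u, v):

    ∂(x,y)/∂(u,v) = | 2  -3 | = (2)(-2) - (-3)(1) = -1.
                   | 1  -2 |

Its absolute value is |J| = 1 (the area scaling factor).

Substituting x = 2u - 3v, y = u - 2v into the integrand,

    6x - 6y → 6u - 6v,

so the integral becomes

    ∬_R (6u - 6v) · |J| du dv = ∫_0^3 ∫_0^2 (6u - 6v) dv du.

Inner (v): 12u - 12.
Outer (u): 18.

Therefore ∬_D (6x - 6y) dx dy = 18.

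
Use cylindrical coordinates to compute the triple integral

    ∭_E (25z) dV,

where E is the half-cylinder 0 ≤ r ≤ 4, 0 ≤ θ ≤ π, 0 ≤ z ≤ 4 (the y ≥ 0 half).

In cylindrical coordinates, x = r cos(θ), y = r sin(θ), z = z, and dV = r dr dθ dz.

The integrand becomes 25z, so

    ∭_E (25z) dV = ∫_{0}^{π} ∫_{0}^{4} ∫_{0}^{4} (25z) · r dz dr dθ.

Inner (z): 200r.
Middle (r from 0 to 4): 1600.
Outer (θ): 1600π.

Therefore the triple integral equals 1600π.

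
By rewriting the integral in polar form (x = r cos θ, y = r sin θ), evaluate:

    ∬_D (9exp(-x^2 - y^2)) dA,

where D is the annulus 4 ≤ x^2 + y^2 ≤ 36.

The region D is 2 ≤ r ≤ 6, 0 ≤ θ ≤ 2π in polar coordinates, where x = r cos(θ), y = r sin(θ), and dA = r dr dθ.

Under the substitution, the integrand becomes 9exp(-r^2), so

    ∬_D (9exp(-x^2 - y^2)) dA = ∫_{0}^{2π} ∫_{2}^{6} (9exp(-r^2)) · r dr dθ.

Inner integral (in r): ∫_{2}^{6} (9exp(-r^2)) · r dr = -(9 - 9exp(32))exp(-36)/2.

Outer integral (in θ): ∫_{0}^{2π} (-(9 - 9exp(32))exp(-36)/2) dθ = -9π (1 - exp(32))exp(-36).

Therefore ∬_D (9exp(-x^2 - y^2)) dA = -9π (1 - exp(32))exp(-36).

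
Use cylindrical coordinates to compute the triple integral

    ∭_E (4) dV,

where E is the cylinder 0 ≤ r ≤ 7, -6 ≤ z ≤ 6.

In cylindrical coordinates, x = r cos(θ), y = r sin(θ), z = z, and dV = r dr dθ dz.

The integrand becomes 4, so

    ∭_E (4) dV = ∫_{0}^{2π} ∫_{0}^{7} ∫_{-6}^{6} (4) · r dz dr dθ.

Inner (z): 48r.
Middle (r from 0 to 7): 1176.
Outer (θ): 2352π.

Therefore the triple integral equals 2352π.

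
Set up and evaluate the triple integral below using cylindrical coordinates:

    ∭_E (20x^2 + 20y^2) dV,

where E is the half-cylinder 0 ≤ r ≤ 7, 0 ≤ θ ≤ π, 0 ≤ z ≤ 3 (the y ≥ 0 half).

In cylindrical coordinates, x = r cos(θ), y = r sin(θ), z = z, and dV = r dr dθ dz.

The integrand becomes 20r^2, so

    ∭_E (20x^2 + 20y^2) dV = ∫_{0}^{π} ∫_{0}^{7} ∫_{0}^{3} (20r^2) · r dz dr dθ.

Inner (z): 60r^3.
Middle (r from 0 to 7): 36015.
Outer (θ): 36015π.

Therefore the triple integral equals 36015π.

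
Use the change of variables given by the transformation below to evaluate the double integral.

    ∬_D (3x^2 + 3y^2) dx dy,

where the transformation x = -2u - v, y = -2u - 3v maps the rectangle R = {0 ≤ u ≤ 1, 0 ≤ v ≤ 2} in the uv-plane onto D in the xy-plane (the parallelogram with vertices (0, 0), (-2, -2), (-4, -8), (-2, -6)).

Compute the Jacobian determinant of (x, y) with respect to (u, v):

    ∂(x,y)/∂(u,v) = | -2  -1 | = (-2)(-3) - (-1)(-2) = 4.
                   | -2  -3 |

Its absolute value is |J| = 4 (the area scaling factor).

Substituting x = -2u - v, y = -2u - 3v into the integrand,

    3x^2 + 3y^2 → 24u^2 + 48u v + 30v^2,

so the integral becomes

    ∬_R (24u^2 + 48u v + 30v^2) · |J| du dv = ∫_0^1 ∫_0^2 (96u^2 + 192u v + 120v^2) dv du.

Inner (v): 192u^2 + 384u + 320.
Outer (u): 576.

Therefore ∬_D (3x^2 + 3y^2) dx dy = 576.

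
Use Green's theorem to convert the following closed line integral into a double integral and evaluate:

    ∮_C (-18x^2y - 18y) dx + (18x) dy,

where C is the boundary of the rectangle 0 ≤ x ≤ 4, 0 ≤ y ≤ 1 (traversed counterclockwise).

Green's theorem converts the closed line integral into a double integral over the enclosed region D:

    ∮_C P dx + Q dy = ∬_D (∂Q/∂x - ∂P/∂y) dA.

Here P = -18x^2y - 18y, Q = 18x, so

    ∂Q/∂x = 18,    ∂P/∂y = -18x^2 - 18,
    ∂Q/∂x - ∂P/∂y = 18x^2 + 36.

D is the region 0 ≤ x ≤ 4, 0 ≤ y ≤ 1. Evaluating the double integral:

    ∬_D (18x^2 + 36) dA = ∫_0^{4} ∫_0^{1} (18x^2 + 36) dy dx.

Inner (y from 0 to 1): 18x^2 + 36.
Outer (x from 0 to 4): 528.

Therefore ∮_C P dx + Q dy = 528.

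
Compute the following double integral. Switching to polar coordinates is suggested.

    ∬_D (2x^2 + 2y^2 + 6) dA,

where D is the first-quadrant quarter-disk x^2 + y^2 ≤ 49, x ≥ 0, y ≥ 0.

The region D is 0 ≤ r ≤ 7, 0 ≤ θ ≤ π/2 in polar coordinates, where x = r cos(θ), y = r sin(θ), and dA = r dr dθ.

Under the substitution, the integrand becomes 2r^2 + 6, so

    ∬_D (2x^2 + 2y^2 + 6) dA = ∫_{0}^{π/2} ∫_{0}^{7} (2r^2 + 6) · r dr dθ.

Inner integral (in r): ∫_{0}^{7} (2r^2 + 6) · r dr = 2695/2.

Outer integral (in θ): ∫_{0}^{π/2} (2695/2) dθ = 2695π/4.

Therefore ∬_D (2x^2 + 2y^2 + 6) dA = 2695π/4.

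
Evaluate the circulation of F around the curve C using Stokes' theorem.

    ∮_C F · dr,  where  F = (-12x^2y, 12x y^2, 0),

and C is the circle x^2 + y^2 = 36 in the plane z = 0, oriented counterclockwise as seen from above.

Let S be the flat disk x^2 + y^2 ≤ 36 in the plane z = 0, with upward unit normal n̂ = ẑ. By Stokes' theorem,

    ∮_C F · dr = ∬_S (∇ × F) · n̂ dS = ∬_D (curl F)_z dA,

where D is the disk x^2 + y^2 ≤ 36.

Compute the curl of F = (-12x^2y, 12x y^2, 0):
    (∇ × F)_x = ∂F_z/∂y - ∂F_y/∂z = 0,
    (∇ × F)_y = ∂F_x/∂z - ∂F_z/∂x = 0,
    (∇ × F)_z = ∂F_y/∂x - ∂F_x/∂y = 12x^2 + 12y^2.

On z = 0, (curl F)_z = 12x^2 + 12y^2.

Convert to polar (x = r cos θ, y = r sin θ, dA = r dr dθ); the integrand becomes 12r^2, so

    ∬_D (curl F)_z dA = ∫_0^{2π} ∫_0^{6} (12r^2) · r dr dθ.

Inner (r from 0 to 6): 3888.
Outer (θ from 0 to 2π): 7776π.

Therefore ∮_C F · dr = 7776π.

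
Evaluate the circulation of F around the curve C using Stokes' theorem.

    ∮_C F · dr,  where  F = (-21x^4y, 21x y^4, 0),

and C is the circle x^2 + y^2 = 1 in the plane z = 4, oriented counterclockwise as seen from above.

Let S be the flat disk x^2 + y^2 ≤ 1 in the plane z = 4, with upward unit normal n̂ = ẑ. By Stokes' theorem,

    ∮_C F · dr = ∬_S (∇ × F) · n̂ dS = ∬_D (curl F)_z dA,

where D is the disk x^2 + y^2 ≤ 1.

Compute the curl of F = (-21x^4y, 21x y^4, 0):
    (∇ × F)_x = ∂F_z/∂y - ∂F_y/∂z = 0,
    (∇ × F)_y = ∂F_x/∂z - ∂F_z/∂x = 0,
    (∇ × F)_z = ∂F_y/∂x - ∂F_x/∂y = 21x^4 + 21y^4.

On z = 4, (curl F)_z = 21x^4 + 21y^4.

Convert to polar (x = r cos θ, y = r sin θ, dA = r dr dθ); the integrand becomes 21r^4(sin(θ)^4 + cos(θ)^4), so

    ∬_D (curl F)_z dA = ∫_0^{2π} ∫_0^{1} (21r^4(sin(θ)^4 + cos(θ)^4)) · r dr dθ.

Inner (r from 0 to 1): 7sin(θ)^4/2 + 7cos(θ)^4/2.
Outer (θ from 0 to 2π): 21π/4.

Therefore ∮_C F · dr = 21π/4.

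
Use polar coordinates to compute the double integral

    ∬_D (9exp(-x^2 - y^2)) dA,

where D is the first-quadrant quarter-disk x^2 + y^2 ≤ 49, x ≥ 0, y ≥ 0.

The region D is 0 ≤ r ≤ 7, 0 ≤ θ ≤ π/2 in polar coordinates, where x = r cos(θ), y = r sin(θ), and dA = r dr dθ.

Under the substitution, the integrand becomes 9exp(-r^2), so

    ∬_D (9exp(-x^2 - y^2)) dA = ∫_{0}^{π/2} ∫_{0}^{7} (9exp(-r^2)) · r dr dθ.

Inner integral (in r): ∫_{0}^{7} (9exp(-r^2)) · r dr = 9/2 - 9exp(-49)/2.

Outer integral (in θ): ∫_{0}^{π/2} (9/2 - 9exp(-49)/2) dθ = -9π (1 - exp(49))exp(-49)/4.

Therefore ∬_D (9exp(-x^2 - y^2)) dA = -9π (1 - exp(49))exp(-49)/4.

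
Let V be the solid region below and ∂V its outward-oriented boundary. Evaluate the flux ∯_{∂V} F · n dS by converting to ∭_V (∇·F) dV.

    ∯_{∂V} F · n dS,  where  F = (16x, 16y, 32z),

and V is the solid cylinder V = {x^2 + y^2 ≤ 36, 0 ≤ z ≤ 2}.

By the divergence theorem,

    ∯_{∂V} F · n dS = ∭_V (∇ · F) dV.

Compute the divergence:
    ∇ · F = ∂F_x/∂x + ∂F_y/∂y + ∂F_z/∂z = 16 + 16 + 32 = 64.

In cylindrical coordinates, x = r cos(θ), y = r sin(θ), z = z, dV = r dr dθ dz, with 0 ≤ r ≤ 6, 0 ≤ θ ≤ 2π, 0 ≤ z ≤ 2.

The integrand, after substitution and multiplying by the volume element, becomes (64) · r, so

    ∭_V (∇·F) dV = ∫_0^{2π} ∫_0^{6} ∫_0^{2} (64) · r dz dr dθ.

Inner (z from 0 to 2): 128r.
Middle (r from 0 to 6): 2304.
Outer (θ from 0 to 2π): 4608π.

Therefore ∯_{∂V} F · n dS = 4608π.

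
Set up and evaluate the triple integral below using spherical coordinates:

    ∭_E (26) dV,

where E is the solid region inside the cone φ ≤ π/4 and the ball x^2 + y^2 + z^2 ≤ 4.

In spherical coordinates, x = ρ sin(φ) cos(θ), y = ρ sin(φ) sin(θ), z = ρ cos(φ), and dV = ρ^2 sin(φ) dρ dφ dθ.

The integrand becomes 26, so

    ∭_E (26) dV = ∫_{0}^{2π} ∫_{0}^{π/4} ∫_{0}^{2} (26) · ρ^2 sin(φ) dρ dφ dθ.

Inner (ρ): 208sin(φ)/3.
Middle (φ): 208/3 - 104sqrt(2)/3.
Outer (θ): 208π (2 - sqrt(2))/3.

Therefore the triple integral equals 208π (2 - sqrt(2))/3.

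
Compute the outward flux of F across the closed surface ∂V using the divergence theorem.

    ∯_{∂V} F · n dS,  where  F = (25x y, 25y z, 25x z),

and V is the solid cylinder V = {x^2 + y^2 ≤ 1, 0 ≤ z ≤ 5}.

By the divergence theorem,

    ∯_{∂V} F · n dS = ∭_V (∇ · F) dV.

Compute the divergence:
    ∇ · F = ∂F_x/∂x + ∂F_y/∂y + ∂F_z/∂z = 25y + 25z + 25x = 25x + 25y + 25z.

In cylindrical coordinates, x = r cos(θ), y = r sin(θ), z = z, dV = r dr dθ dz, with 0 ≤ r ≤ 1, 0 ≤ θ ≤ 2π, 0 ≤ z ≤ 5.

The integrand, after substitution and multiplying by the volume element, becomes (25sqrt(2)r sin(θ + π/4) + 25z) · r, so

    ∭_V (∇·F) dV = ∫_0^{2π} ∫_0^{1} ∫_0^{5} (25sqrt(2)r sin(θ + π/4) + 25z) · r dz dr dθ.

Inner (z from 0 to 5): 125r (2sqrt(2)r sin(θ + π/4) + 5)/2.
Middle (r from 0 to 1): 125sqrt(2)sin(θ + π/4)/3 + 625/4.
Outer (θ from 0 to 2π): 625π/2.

Therefore ∯_{∂V} F · n dS = 625π/2.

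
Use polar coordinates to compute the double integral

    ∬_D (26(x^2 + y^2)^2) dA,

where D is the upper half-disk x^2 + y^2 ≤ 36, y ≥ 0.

The region D is 0 ≤ r ≤ 6, 0 ≤ θ ≤ π in polar coordinates, where x = r cos(θ), y = r sin(θ), and dA = r dr dθ.

Under the substitution, the integrand becomes 26r^4, so

    ∬_D (26(x^2 + y^2)^2) dA = ∫_{0}^{π} ∫_{0}^{6} (26r^4) · r dr dθ.

Inner integral (in r): ∫_{0}^{6} (26r^4) · r dr = 202176.

Outer integral (in θ): ∫_{0}^{π} (202176) dθ = 202176π.

Therefore ∬_D (26(x^2 + y^2)^2) dA = 202176π.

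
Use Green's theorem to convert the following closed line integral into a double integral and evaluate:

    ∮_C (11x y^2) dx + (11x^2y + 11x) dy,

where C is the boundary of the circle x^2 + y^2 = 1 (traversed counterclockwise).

Green's theorem converts the closed line integral into a double integral over the enclosed region D:

    ∮_C P dx + Q dy = ∬_D (∂Q/∂x - ∂P/∂y) dA.

Here P = 11x y^2, Q = 11x^2y + 11x, so

    ∂Q/∂x = 22x y + 11,    ∂P/∂y = 22x y,
    ∂Q/∂x - ∂P/∂y = 11.

D is the region x^2 + y^2 ≤ 1. Evaluating the double integral:

In polar coordinates (x = r cos θ, y = r sin θ, dA = r dr dθ) the integrand becomes 11, so

    ∬_D (11) dA = ∫_0^{2π} ∫_0^{1} (11) · r dr dθ.

Inner (r from 0 to 1): 11/2.
Outer (θ from 0 to 2π): 11π.

Therefore ∮_C P dx + Q dy = 11π.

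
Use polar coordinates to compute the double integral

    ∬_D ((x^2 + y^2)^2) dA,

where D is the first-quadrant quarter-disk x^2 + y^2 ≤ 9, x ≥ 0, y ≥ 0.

The region D is 0 ≤ r ≤ 3, 0 ≤ θ ≤ π/2 in polar coordinates, where x = r cos(θ), y = r sin(θ), and dA = r dr dθ.

Under the substitution, the integrand becomes r^4, so

    ∬_D ((x^2 + y^2)^2) dA = ∫_{0}^{π/2} ∫_{0}^{3} (r^4) · r dr dθ.

Inner integral (in r): ∫_{0}^{3} (r^4) · r dr = 243/2.

Outer integral (in θ): ∫_{0}^{π/2} (243/2) dθ = 243π/4.

Therefore ∬_D ((x^2 + y^2)^2) dA = 243π/4.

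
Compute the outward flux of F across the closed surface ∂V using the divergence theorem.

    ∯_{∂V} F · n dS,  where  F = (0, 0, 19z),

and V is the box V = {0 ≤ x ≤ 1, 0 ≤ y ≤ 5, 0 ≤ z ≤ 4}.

By the divergence theorem,

    ∯_{∂V} F · n dS = ∭_V (∇ · F) dV.

Compute the divergence:
    ∇ · F = ∂F_x/∂x + ∂F_y/∂y + ∂F_z/∂z = 0 + 0 + 19 = 19.

V is a rectangular box, so dV = dx dy dz with 0 ≤ x ≤ 1, 0 ≤ y ≤ 5, 0 ≤ z ≤ 4.

Integrate (19) over V as an iterated integral:

    ∭_V (∇·F) dV = ∫_0^{1} ∫_0^{5} ∫_0^{4} (19) dz dy dx.

Inner (z from 0 to 4): 76.
Middle (y from 0 to 5): 380.
Outer (x from 0 to 1): 380.

Therefore ∯_{∂V} F · n dS = 380.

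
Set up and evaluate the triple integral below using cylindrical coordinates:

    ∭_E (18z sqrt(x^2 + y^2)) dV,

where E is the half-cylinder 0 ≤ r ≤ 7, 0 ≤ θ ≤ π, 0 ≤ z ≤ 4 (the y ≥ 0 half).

In cylindrical coordinates, x = r cos(θ), y = r sin(θ), z = z, and dV = r dr dθ dz.

The integrand becomes 18r z, so

    ∭_E (18z sqrt(x^2 + y^2)) dV = ∫_{0}^{π} ∫_{0}^{7} ∫_{0}^{4} (18r z) · r dz dr dθ.

Inner (z): 144r^2.
Middle (r from 0 to 7): 16464.
Outer (θ): 16464π.

Therefore the triple integral equals 16464π.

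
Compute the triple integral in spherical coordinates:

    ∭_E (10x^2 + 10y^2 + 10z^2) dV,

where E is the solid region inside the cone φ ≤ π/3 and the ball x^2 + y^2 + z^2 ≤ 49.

In spherical coordinates, x = ρ sin(φ) cos(θ), y = ρ sin(φ) sin(θ), z = ρ cos(φ), and dV = ρ^2 sin(φ) dρ dφ dθ.

The integrand becomes 10ρ^2, so

    ∭_E (10x^2 + 10y^2 + 10z^2) dV = ∫_{0}^{2π} ∫_{0}^{π/3} ∫_{0}^{7} (10ρ^2) · ρ^2 sin(φ) dρ dφ dθ.

Inner (ρ): 33614sin(φ).
Middle (φ): 16807.
Outer (θ): 33614π.

Therefore the triple integral equals 33614π.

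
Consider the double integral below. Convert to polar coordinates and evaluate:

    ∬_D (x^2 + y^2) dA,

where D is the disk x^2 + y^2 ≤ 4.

The region D is 0 ≤ r ≤ 2, 0 ≤ θ ≤ 2π in polar coordinates, where x = r cos(θ), y = r sin(θ), and dA = r dr dθ.

Under the substitution, the integrand becomes r^2, so

    ∬_D (x^2 + y^2) dA = ∫_{0}^{2π} ∫_{0}^{2} (r^2) · r dr dθ.

Inner integral (in r): ∫_{0}^{2} (r^2) · r dr = 4.

Outer integral (in θ): ∫_{0}^{2π} (4) dθ = 8π.

Therefore ∬_D (x^2 + y^2) dA = 8π.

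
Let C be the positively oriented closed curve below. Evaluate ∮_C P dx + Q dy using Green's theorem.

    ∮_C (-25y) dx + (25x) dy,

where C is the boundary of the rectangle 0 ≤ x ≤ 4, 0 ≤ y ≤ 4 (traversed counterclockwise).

Green's theorem converts the closed line integral into a double integral over the enclosed region D:

    ∮_C P dx + Q dy = ∬_D (∂Q/∂x - ∂P/∂y) dA.

Here P = -25y, Q = 25x, so

    ∂Q/∂x = 25,    ∂P/∂y = -25,
    ∂Q/∂x - ∂P/∂y = 50.

D is the region 0 ≤ x ≤ 4, 0 ≤ y ≤ 4. Evaluating the double integral:

    ∬_D (50) dA = ∫_0^{4} ∫_0^{4} (50) dy dx.

Inner (y from 0 to 4): 200.
Outer (x from 0 to 4): 800.

Therefore ∮_C P dx + Q dy = 800.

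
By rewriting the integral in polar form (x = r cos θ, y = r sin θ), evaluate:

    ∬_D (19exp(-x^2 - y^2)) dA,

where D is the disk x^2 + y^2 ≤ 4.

The region D is 0 ≤ r ≤ 2, 0 ≤ θ ≤ 2π in polar coordinates, where x = r cos(θ), y = r sin(θ), and dA = r dr dθ.

Under the substitution, the integrand becomes 19exp(-r^2), so

    ∬_D (19exp(-x^2 - y^2)) dA = ∫_{0}^{2π} ∫_{0}^{2} (19exp(-r^2)) · r dr dθ.

Inner integral (in r): ∫_{0}^{2} (19exp(-r^2)) · r dr = 19/2 - 19exp(-4)/2.

Outer integral (in θ): ∫_{0}^{2π} (19/2 - 19exp(-4)/2) dθ = -19π exp(-4) + 19π.

Therefore ∬_D (19exp(-x^2 - y^2)) dA = -19π exp(-4) + 19π.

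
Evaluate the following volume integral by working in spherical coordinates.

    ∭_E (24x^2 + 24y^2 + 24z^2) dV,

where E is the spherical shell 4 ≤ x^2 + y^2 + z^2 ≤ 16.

In spherical coordinates, x = ρ sin(φ) cos(θ), y = ρ sin(φ) sin(θ), z = ρ cos(φ), and dV = ρ^2 sin(φ) dρ dφ dθ.

The integrand becomes 24ρ^2, so

    ∭_E (24x^2 + 24y^2 + 24z^2) dV = ∫_{0}^{2π} ∫_{0}^{π} ∫_{2}^{4} (24ρ^2) · ρ^2 sin(φ) dρ dφ dθ.

Inner (ρ): 23808sin(φ)/5.
Middle (φ): 47616/5.
Outer (θ): 95232π/5.

Therefore the triple integral equals 95232π/5.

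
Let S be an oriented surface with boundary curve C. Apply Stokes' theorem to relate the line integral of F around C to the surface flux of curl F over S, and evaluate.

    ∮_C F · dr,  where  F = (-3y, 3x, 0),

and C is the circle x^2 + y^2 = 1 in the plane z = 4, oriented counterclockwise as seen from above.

Let S be the flat disk x^2 + y^2 ≤ 1 in the plane z = 4, with upward unit normal n̂ = ẑ. By Stokes' theorem,

    ∮_C F · dr = ∬_S (∇ × F) · n̂ dS = ∬_D (curl F)_z dA,

where D is the disk x^2 + y^2 ≤ 1.

Compute the curl of F = (-3y, 3x, 0):
    (∇ × F)_x = ∂F_z/∂y - ∂F_y/∂z = 0,
    (∇ × F)_y = ∂F_x/∂z - ∂F_z/∂x = 0,
    (∇ × F)_z = ∂F_y/∂x - ∂F_x/∂y = 6.

On z = 4, (curl F)_z = 6.

Convert to polar (x = r cos θ, y = r sin θ, dA = r dr dθ); the integrand becomes 6, so

    ∬_D (curl F)_z dA = ∫_0^{2π} ∫_0^{1} (6) · r dr dθ.

Inner (r from 0 to 1): 3.
Outer (θ from 0 to 2π): 6π.

Therefore ∮_C F · dr = 6π.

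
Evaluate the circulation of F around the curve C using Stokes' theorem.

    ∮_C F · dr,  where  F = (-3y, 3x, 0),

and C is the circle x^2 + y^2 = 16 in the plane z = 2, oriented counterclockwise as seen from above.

Let S be the flat disk x^2 + y^2 ≤ 16 in the plane z = 2, with upward unit normal n̂ = ẑ. By Stokes' theorem,

    ∮_C F · dr = ∬_S (∇ × F) · n̂ dS = ∬_D (curl F)_z dA,

where D is the disk x^2 + y^2 ≤ 16.

Compute the curl of F = (-3y, 3x, 0):
    (∇ × F)_x = ∂F_z/∂y - ∂F_y/∂z = 0,
    (∇ × F)_y = ∂F_x/∂z - ∂F_z/∂x = 0,
    (∇ × F)_z = ∂F_y/∂x - ∂F_x/∂y = 6.

On z = 2, (curl F)_z = 6.

Convert to polar (x = r cos θ, y = r sin θ, dA = r dr dθ); the integrand becomes 6, so

    ∬_D (curl F)_z dA = ∫_0^{2π} ∫_0^{4} (6) · r dr dθ.

Inner (r from 0 to 4): 48.
Outer (θ from 0 to 2π): 96π.

Therefore ∮_C F · dr = 96π.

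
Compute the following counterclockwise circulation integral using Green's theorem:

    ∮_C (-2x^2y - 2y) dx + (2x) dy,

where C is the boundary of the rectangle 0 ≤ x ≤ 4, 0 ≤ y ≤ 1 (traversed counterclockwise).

Green's theorem converts the closed line integral into a double integral over the enclosed region D:

    ∮_C P dx + Q dy = ∬_D (∂Q/∂x - ∂P/∂y) dA.

Here P = -2x^2y - 2y, Q = 2x, so

    ∂Q/∂x = 2,    ∂P/∂y = -2x^2 - 2,
    ∂Q/∂x - ∂P/∂y = 2x^2 + 4.

D is the region 0 ≤ x ≤ 4, 0 ≤ y ≤ 1. Evaluating the double integral:

    ∬_D (2x^2 + 4) dA = ∫_0^{4} ∫_0^{1} (2x^2 + 4) dy dx.

Inner (y from 0 to 1): 2x^2 + 4.
Outer (x from 0 to 4): 176/3.

Therefore ∮_C P dx + Q dy = 176/3.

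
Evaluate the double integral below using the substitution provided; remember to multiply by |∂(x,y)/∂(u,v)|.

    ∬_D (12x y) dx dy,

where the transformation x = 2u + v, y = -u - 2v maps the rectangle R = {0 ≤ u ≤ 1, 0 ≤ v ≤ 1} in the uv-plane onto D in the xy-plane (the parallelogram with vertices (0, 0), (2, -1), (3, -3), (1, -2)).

Compute the Jacobian determinant of (x, y) with respect to (u, v):

    ∂(x,y)/∂(u,v) = | 2  1 | = (2)(-2) - (1)(-1) = -3.
                   | -1  -2 |

Its absolute value is |J| = 3 (the area scaling factor).

Substituting x = 2u + v, y = -u - 2v into the integrand,

    12x y → -24u^2 - 60u v - 24v^2,

so the integral becomes

    ∬_R (-24u^2 - 60u v - 24v^2) · |J| du dv = ∫_0^1 ∫_0^1 (-72u^2 - 180u v - 72v^2) dv du.

Inner (v): -72u^2 - 90u - 24.
Outer (u): -93.

Therefore ∬_D (12x y) dx dy = -93.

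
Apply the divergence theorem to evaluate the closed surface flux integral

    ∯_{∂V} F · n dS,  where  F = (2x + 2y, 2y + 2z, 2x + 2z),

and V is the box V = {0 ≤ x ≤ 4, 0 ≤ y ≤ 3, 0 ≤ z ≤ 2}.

By the divergence theorem,

    ∯_{∂V} F · n dS = ∭_V (∇ · F) dV.

Compute the divergence:
    ∇ · F = ∂F_x/∂x + ∂F_y/∂y + ∂F_z/∂z = 2 + 2 + 2 = 6.

V is a rectangular box, so dV = dx dy dz with 0 ≤ x ≤ 4, 0 ≤ y ≤ 3, 0 ≤ z ≤ 2.

Integrate (6) over V as an iterated integral:

    ∭_V (∇·F) dV = ∫_0^{4} ∫_0^{3} ∫_0^{2} (6) dz dy dx.

Inner (z from 0 to 2): 12.
Middle (y from 0 to 3): 36.
Outer (x from 0 to 4): 144.

Therefore ∯_{∂V} F · n dS = 144.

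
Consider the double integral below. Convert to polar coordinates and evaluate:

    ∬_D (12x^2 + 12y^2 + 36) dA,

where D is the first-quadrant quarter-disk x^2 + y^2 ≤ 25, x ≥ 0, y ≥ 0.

The region D is 0 ≤ r ≤ 5, 0 ≤ θ ≤ π/2 in polar coordinates, where x = r cos(θ), y = r sin(θ), and dA = r dr dθ.

Under the substitution, the integrand becomes 12r^2 + 36, so

    ∬_D (12x^2 + 12y^2 + 36) dA = ∫_{0}^{π/2} ∫_{0}^{5} (12r^2 + 36) · r dr dθ.

Inner integral (in r): ∫_{0}^{5} (12r^2 + 36) · r dr = 2325.

Outer integral (in θ): ∫_{0}^{π/2} (2325) dθ = 2325π/2.

Therefore ∬_D (12x^2 + 12y^2 + 36) dA = 2325π/2.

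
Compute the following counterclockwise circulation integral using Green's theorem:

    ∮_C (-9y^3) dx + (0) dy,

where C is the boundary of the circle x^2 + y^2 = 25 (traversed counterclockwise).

Green's theorem converts the closed line integral into a double integral over the enclosed region D:

    ∮_C P dx + Q dy = ∬_D (∂Q/∂x - ∂P/∂y) dA.

Here P = -9y^3, Q = 0, so

    ∂Q/∂x = 0,    ∂P/∂y = -27y^2,
    ∂Q/∂x - ∂P/∂y = 27y^2.

D is the region x^2 + y^2 ≤ 25. Evaluating the double integral:

In polar coordinates (x = r cos θ, y = r sin θ, dA = r dr dθ) the integrand becomes 27r^2sin(θ)^2, so

    ∬_D (27y^2) dA = ∫_0^{2π} ∫_0^{5} (27r^2sin(θ)^2) · r dr dθ.

Inner (r from 0 to 5): 16875sin(θ)^2/4.
Outer (θ from 0 to 2π): 16875π/4.

Therefore ∮_C P dx + Q dy = 16875π/4.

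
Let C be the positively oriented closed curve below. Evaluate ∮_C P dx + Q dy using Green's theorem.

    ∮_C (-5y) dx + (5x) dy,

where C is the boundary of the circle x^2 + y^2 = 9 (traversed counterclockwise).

Green's theorem converts the closed line integral into a double integral over the enclosed region D:

    ∮_C P dx + Q dy = ∬_D (∂Q/∂x - ∂P/∂y) dA.

Here P = -5y, Q = 5x, so

    ∂Q/∂x = 5,    ∂P/∂y = -5,
    ∂Q/∂x - ∂P/∂y = 10.

D is the region x^2 + y^2 ≤ 9. Evaluating the double integral:

In polar coordinates (x = r cos θ, y = r sin θ, dA = r dr dθ) the integrand becomes 10, so

    ∬_D (10) dA = ∫_0^{2π} ∫_0^{3} (10) · r dr dθ.

Inner (r from 0 to 3): 45.
Outer (θ from 0 to 2π): 90π.

Therefore ∮_C P dx + Q dy = 90π.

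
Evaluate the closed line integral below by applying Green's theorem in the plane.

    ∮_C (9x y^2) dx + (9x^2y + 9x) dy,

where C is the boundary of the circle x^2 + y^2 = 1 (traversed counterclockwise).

Green's theorem converts the closed line integral into a double integral over the enclosed region D:

    ∮_C P dx + Q dy = ∬_D (∂Q/∂x - ∂P/∂y) dA.

Here P = 9x y^2, Q = 9x^2y + 9x, so

    ∂Q/∂x = 18x y + 9,    ∂P/∂y = 18x y,
    ∂Q/∂x - ∂P/∂y = 9.

D is the region x^2 + y^2 ≤ 1. Evaluating the double integral:

In polar coordinates (x = r cos θ, y = r sin θ, dA = r dr dθ) the integrand becomes 9, so

    ∬_D (9) dA = ∫_0^{2π} ∫_0^{1} (9) · r dr dθ.

Inner (r from 0 to 1): 9/2.
Outer (θ from 0 to 2π): 9π.

Therefore ∮_C P dx + Q dy = 9π.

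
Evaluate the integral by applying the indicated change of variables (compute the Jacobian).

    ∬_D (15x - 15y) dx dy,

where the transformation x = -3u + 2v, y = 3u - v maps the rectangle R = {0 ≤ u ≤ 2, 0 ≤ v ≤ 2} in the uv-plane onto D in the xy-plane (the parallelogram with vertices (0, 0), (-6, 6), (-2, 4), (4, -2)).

Compute the Jacobian determinant of (x, y) with respect to (u, v):

    ∂(x,y)/∂(u,v) = | -3  2 | = (-3)(-1) - (2)(3) = -3.
                   | 3  -1 |

Its absolute value is |J| = 3 (the area scaling factor).

Substituting x = -3u + 2v, y = 3u - v into the integrand,

    15x - 15y → -90u + 45v,

so the integral becomes

    ∬_R (-90u + 45v) · |J| du dv = ∫_0^2 ∫_0^2 (-270u + 135v) dv du.

Inner (v): 270 - 540u.
Outer (u): -540.

Therefore ∬_D (15x - 15y) dx dy = -540.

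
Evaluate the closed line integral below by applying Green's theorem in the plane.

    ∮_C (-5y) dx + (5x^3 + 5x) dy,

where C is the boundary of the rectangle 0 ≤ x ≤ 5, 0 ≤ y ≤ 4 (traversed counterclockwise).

Green's theorem converts the closed line integral into a double integral over the enclosed region D:

    ∮_C P dx + Q dy = ∬_D (∂Q/∂x - ∂P/∂y) dA.

Here P = -5y, Q = 5x^3 + 5x, so

    ∂Q/∂x = 15x^2 + 5,    ∂P/∂y = -5,
    ∂Q/∂x - ∂P/∂y = 15x^2 + 10.

D is the region 0 ≤ x ≤ 5, 0 ≤ y ≤ 4. Evaluating the double integral:

    ∬_D (15x^2 + 10) dA = ∫_0^{5} ∫_0^{4} (15x^2 + 10) dy dx.

Inner (y from 0 to 4): 60x^2 + 40.
Outer (x from 0 to 5): 2700.

Therefore ∮_C P dx + Q dy = 2700.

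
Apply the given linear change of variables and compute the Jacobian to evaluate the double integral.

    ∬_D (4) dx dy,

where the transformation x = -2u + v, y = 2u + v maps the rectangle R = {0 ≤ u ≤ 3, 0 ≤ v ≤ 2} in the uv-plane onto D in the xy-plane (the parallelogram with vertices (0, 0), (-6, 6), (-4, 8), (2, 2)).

Compute the Jacobian determinant of (x, y) with respect to (u, v):

    ∂(x,y)/∂(u,v) = | -2  1 | = (-2)(1) - (1)(2) = -4.
                   | 2  1 |

Its absolute value is |J| = 4 (the area scaling factor).

Substituting x = -2u + v, y = 2u + v into the integrand,

    4 → 4,

so the integral becomes

    ∬_R (4) · |J| du dv = ∫_0^3 ∫_0^2 (16) dv du.

Inner (v): 32.
Outer (u): 96.

Therefore ∬_D (4) dx dy = 96.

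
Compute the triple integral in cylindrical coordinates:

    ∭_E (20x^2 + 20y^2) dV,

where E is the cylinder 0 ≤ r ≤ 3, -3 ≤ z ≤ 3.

In cylindrical coordinates, x = r cos(θ), y = r sin(θ), z = z, and dV = r dr dθ dz.

The integrand becomes 20r^2, so

    ∭_E (20x^2 + 20y^2) dV = ∫_{0}^{2π} ∫_{0}^{3} ∫_{-3}^{3} (20r^2) · r dz dr dθ.

Inner (z): 120r^3.
Middle (r from 0 to 3): 2430.
Outer (θ): 4860π.

Therefore the triple integral equals 4860π.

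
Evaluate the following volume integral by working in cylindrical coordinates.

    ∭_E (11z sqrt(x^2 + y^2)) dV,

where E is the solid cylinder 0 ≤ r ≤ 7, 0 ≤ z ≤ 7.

In cylindrical coordinates, x = r cos(θ), y = r sin(θ), z = z, and dV = r dr dθ dz.

The integrand becomes 11r z, so

    ∭_E (11z sqrt(x^2 + y^2)) dV = ∫_{0}^{2π} ∫_{0}^{7} ∫_{0}^{7} (11r z) · r dz dr dθ.

Inner (z): 539r^2/2.
Middle (r from 0 to 7): 184877/6.
Outer (θ): 184877π/3.

Therefore the triple integral equals 184877π/3.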